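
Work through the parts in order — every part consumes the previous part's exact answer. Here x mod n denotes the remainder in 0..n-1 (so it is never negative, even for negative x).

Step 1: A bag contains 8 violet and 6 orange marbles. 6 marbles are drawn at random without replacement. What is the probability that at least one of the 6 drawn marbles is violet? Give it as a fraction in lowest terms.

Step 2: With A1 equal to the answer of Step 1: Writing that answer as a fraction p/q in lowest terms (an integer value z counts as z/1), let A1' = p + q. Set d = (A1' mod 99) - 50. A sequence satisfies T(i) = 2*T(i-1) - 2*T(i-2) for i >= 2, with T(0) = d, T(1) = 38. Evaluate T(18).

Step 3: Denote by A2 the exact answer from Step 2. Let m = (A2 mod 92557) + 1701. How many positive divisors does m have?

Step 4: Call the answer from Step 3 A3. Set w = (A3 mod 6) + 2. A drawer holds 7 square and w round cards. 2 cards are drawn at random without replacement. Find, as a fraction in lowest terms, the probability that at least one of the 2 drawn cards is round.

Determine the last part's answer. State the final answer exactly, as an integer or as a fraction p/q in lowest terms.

34/55

Step 1: total draws C(14,6) = 3003; complement C(6,6) = 1; favorable 3003 - 1 = 3002; P = 3002/3003; answer 3002/3003
Step 2: A1 = 3002/3003; threaded value p + q = 6005; d = 15; T(2) = 2*(38) - 2*(15) = 46; iterating: T(2)=46, T(3)=16, T(4)=-60, T(5)=-152, T(6)=-184, T(7)=-64, T(8)=240, T(9)=608, T(10)=736, T(11)=256, T(12)=-960, T(13)=-2432, T(14)=-2944, T(15)=-1024, T(16)=3840, T(17)=9728, T(18)=11776; answer 11776
Step 3: A2 = 11776; m = 13477; 13477 is prime, so its only divisors are 1 and 13477; count = 2; answer 2
Step 4: A3 = 2; w = 4; total draws C(11,2) = 55; complement C(7,2) = 21; favorable 55 - 21 = 34; P = 34/55; answer 34/55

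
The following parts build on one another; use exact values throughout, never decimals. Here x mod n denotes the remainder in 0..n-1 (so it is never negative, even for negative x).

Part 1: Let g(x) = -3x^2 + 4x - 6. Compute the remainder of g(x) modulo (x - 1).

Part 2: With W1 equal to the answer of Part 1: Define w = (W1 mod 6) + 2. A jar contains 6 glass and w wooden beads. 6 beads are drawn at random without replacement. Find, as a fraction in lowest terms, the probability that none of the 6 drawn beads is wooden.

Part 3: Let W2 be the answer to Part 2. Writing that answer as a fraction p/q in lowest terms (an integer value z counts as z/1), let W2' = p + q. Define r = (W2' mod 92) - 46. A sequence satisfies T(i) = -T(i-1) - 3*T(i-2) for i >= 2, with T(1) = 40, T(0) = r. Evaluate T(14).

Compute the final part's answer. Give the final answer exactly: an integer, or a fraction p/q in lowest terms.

113243

Part 1: remainder = value at the root: -3*(1)^2 + 4*(1)^1 - 6 = (-3) + (4) + (-6) = -5; answer -5
Part 2: W1 = -5; w = 3; total draws C(9,6) = 84; favorable C(6,6) = 1; P = 1/84; answer 1/84
Part 3: W2 = 1/84; threaded value p + q = 85; r = 39; T(2) = -1*(40) - 3*(39) = -157; iterating: T(2)=-157, T(3)=37, T(4)=434, T(5)=-545, T(6)=-757, T(7)=2392, T(8)=-121, T(9)=-7055, T(10)=7418, T(11)=13747, T(12)=-36001, T(13)=-5240, T(14)=113243; answer 113243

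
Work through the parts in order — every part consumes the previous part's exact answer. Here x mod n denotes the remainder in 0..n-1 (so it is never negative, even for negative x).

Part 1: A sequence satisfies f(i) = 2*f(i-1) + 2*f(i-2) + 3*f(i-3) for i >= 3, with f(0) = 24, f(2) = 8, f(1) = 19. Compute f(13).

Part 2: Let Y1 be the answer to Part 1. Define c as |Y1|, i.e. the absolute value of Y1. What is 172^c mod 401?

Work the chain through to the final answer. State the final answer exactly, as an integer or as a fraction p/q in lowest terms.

298

Part 1: f(3) = 2*(8) + 2*(19) + 3*(24) = 126; iterating: f(3)=126, f(4)=325, f(5)=926, f(6)=2880, f(7)=8587, f(8)=25712, f(9)=77238, f(10)=231661, f(11)=694934, f(12)=2084904, f(13)=6254659; answer 6254659
Part 2: Y1 = 6254659; c = 6254659; squarings mod 401: 172^1=172, 172^2=311, 172^4=80, 172^8=385, 172^16=256, 172^32=173, 172^64=255, 172^128=63, 172^256=360, 172^512=77, 172^1024=315, 172^2048=178, 172^4096=5, 172^8192=25, 172^16384=224, 172^32768=51, 172^65536=195, 172^131072=331, 172^262144=88, 172^524288=125, 172^1048576=387, 172^2097152=196, 172^4194304=321; 172^6254659 = 172^1 * 172^2 * 172^64 * 172^4096 * 172^8192 * 172^16384 * 172^65536 * 172^131072 * 172^262144 * 172^524288 * 172^1048576 * 172^4194304 = 298 (mod 401); answer 298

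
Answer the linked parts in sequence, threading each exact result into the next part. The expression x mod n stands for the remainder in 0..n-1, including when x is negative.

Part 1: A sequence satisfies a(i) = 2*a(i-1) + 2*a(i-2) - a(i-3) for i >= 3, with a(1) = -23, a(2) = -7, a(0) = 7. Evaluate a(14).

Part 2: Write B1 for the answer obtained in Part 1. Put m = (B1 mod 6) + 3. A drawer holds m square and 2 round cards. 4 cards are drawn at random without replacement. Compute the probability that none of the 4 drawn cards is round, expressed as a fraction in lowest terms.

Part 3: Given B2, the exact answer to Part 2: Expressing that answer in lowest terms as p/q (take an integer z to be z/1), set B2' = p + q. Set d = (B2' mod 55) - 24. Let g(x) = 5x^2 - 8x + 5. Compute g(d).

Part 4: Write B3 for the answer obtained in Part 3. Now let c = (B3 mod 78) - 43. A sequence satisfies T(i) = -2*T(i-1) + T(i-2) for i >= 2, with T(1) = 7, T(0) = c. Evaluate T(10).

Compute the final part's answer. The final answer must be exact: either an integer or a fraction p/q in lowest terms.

-886

Part 1: a(3) = 2*(-7) + 2*(-23) - 1*(7) = -67; iterating: a(3)=-67, a(4)=-125, a(5)=-377, a(6)=-937, a(7)=-2503, a(8)=-6503, a(9)=-17075, a(10)=-44653, a(11)=-116953, a(12)=-306137, a(13)=-801527, a(14)=-2098375; answer -2098375
Part 2: B1 = -2098375; m = 8; total draws C(10,4) = 210; favorable C(8,4) = 70; P = 1/3; answer 1/3
Part 3: B2 = 1/3; threaded value p + q = 4; d = -20; 5*(-20)^2 - 8*(-20)^1 + 5 = (2000) + (160) + (5) = 2165; answer 2165
Part 4: B3 = 2165; c = 16; T(2) = -2*(7) + 1*(16) = 2; iterating: T(2)=2, T(3)=3, T(4)=-4, T(5)=11, T(6)=-26, T(7)=63, T(8)=-152, T(9)=367, T(10)=-886; answer -886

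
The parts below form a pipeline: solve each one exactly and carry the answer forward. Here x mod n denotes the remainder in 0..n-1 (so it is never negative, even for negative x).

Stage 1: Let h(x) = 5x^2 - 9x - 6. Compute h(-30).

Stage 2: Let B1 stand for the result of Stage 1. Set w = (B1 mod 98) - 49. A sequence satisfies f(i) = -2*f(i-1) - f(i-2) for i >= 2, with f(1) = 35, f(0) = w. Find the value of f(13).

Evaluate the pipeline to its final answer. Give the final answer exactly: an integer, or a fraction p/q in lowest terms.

Stage 1: 5*(-30)^2 - 9*(-30)^1 - 6 = (4500) + (270) + (-6) = 4764; answer 4764
Stage 2: B1 = 4764; w = 11; f(2) = -2*(35) - 1*(11) = -81; iterating: f(2)=-81, f(3)=127, f(4)=-173, f(5)=219, f(6)=-265, f(7)=311, f(8)=-357, f(9)=403, f(10)=-449, f(11)=495, f(12)=-541, f(13)=587; answer 587

587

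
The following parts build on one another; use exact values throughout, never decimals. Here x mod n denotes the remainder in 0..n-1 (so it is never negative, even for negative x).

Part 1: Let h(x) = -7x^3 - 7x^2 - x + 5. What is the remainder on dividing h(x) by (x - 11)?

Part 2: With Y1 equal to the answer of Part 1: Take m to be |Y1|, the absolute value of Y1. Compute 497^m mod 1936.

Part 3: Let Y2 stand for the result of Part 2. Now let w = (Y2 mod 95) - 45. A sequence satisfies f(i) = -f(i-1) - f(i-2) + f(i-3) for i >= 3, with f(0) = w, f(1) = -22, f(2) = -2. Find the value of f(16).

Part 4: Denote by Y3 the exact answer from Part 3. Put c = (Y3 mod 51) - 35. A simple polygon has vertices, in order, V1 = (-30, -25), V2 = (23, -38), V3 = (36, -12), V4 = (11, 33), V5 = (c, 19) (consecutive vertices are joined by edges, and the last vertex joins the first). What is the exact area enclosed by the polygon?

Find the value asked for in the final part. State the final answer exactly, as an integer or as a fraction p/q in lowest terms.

3294

Part 1: remainder = value at the root: -7*(11)^3 - 7*(11)^2 - 1*(11)^1 + 5 = (-9317) + (-847) + (-11) + (5) = -10170; answer -10170
Part 2: Y1 = -10170; m = 10170; squarings mod 1936: 497^1=497, 497^2=1137, 497^4=1457, 497^8=993, 497^16=625, 497^32=1489, 497^64=401, 497^128=113, 497^256=1153, 497^512=1313, 497^1024=929, 497^2048=1521, 497^4096=1857, 497^8192=433; 497^10170 = 497^2 * 497^8 * 497^16 * 497^32 * 497^128 * 497^256 * 497^512 * 497^1024 * 497^8192 = 1761 (mod 1936); answer 1761
Part 3: Y2 = 1761; w = 6; f(3) = -1*(-2) - 1*(-22) + 1*(6) = 30; iterating: f(3)=30, f(4)=-50, f(5)=18, f(6)=62, f(7)=-130, f(8)=86, f(9)=106, f(10)=-322, f(11)=302, f(12)=126, f(13)=-750, f(14)=926, f(15)=-50, f(16)=-1626; answer -1626
Part 4: Y3 = -1626; c = -29; cross terms: (-30*-38 - 23*-25)=1715, (23*-12 - 36*-38)=1092, (36*33 - 11*-12)=1320, (11*19 - -29*33)=1166, (-29*-25 - -30*19)=1295; twice the area = |6588| = 6588; area = 3294; answer 3294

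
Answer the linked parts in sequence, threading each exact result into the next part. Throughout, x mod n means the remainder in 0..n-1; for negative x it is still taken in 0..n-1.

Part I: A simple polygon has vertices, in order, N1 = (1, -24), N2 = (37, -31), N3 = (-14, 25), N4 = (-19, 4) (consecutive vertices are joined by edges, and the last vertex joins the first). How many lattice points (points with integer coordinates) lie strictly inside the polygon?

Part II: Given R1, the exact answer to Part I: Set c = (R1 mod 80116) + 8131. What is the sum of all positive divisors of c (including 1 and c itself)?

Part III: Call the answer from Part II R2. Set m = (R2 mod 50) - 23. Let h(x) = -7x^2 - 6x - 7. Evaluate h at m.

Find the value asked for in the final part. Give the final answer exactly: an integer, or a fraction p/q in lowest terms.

Part I: cross terms: (1*-31 - 37*-24)=857, (37*25 - -14*-31)=491, (-14*4 - -19*25)=419, (-19*-24 - 1*4)=452; twice the area = |2219| = 2219; area = 2219/2; boundary points = 1 + 1 + 1 + 4 = 7; strictly interior points = area - boundary/2 + 1 = 1107; answer 1107
Part II: R1 = 1107; c = 9238; 9238 = 2 * 31 * 149; sigma = (1 + 2) * (1 + 31) * (1 + 149) = 3 * 32 * 150 = 14400; answer 14400
Part III: R2 = 14400; m = -23; -7*(-23)^2 - 6*(-23)^1 - 7 = (-3703) + (138) + (-7) = -3572; answer -3572

-3572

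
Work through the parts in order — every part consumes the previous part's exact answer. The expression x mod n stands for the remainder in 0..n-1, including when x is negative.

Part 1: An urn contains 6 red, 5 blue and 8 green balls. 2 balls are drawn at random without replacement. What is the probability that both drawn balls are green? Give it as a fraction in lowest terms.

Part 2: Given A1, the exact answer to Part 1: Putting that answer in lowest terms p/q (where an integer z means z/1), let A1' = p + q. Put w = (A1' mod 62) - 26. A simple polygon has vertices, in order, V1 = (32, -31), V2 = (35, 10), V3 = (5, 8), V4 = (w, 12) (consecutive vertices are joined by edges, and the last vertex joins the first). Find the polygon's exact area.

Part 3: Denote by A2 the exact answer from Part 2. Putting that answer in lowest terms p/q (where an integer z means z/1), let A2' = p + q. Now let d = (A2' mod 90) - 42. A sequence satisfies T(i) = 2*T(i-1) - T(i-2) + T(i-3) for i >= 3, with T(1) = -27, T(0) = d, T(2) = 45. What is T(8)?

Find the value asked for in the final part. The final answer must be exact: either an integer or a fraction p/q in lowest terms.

937

Part 1: total draws C(19,2) = 171; favorable C(8,2) = 28; P = 28/171; answer 28/171
Part 2: A1 = 28/171; threaded value p + q = 199; w = -13; cross terms: (32*10 - 35*-31)=1405, (35*8 - 5*10)=230, (5*12 - -13*8)=164, (-13*-31 - 32*12)=19; twice the area = |1818| = 1818; area = 909; answer 909
Part 3: A2 = 909; threaded value p + q = 910; d = -32; T(3) = 2*(45) - 1*(-27) + 1*(-32) = 85; iterating: T(3)=85, T(4)=98, T(5)=156, T(6)=299, T(7)=540, T(8)=937; answer 937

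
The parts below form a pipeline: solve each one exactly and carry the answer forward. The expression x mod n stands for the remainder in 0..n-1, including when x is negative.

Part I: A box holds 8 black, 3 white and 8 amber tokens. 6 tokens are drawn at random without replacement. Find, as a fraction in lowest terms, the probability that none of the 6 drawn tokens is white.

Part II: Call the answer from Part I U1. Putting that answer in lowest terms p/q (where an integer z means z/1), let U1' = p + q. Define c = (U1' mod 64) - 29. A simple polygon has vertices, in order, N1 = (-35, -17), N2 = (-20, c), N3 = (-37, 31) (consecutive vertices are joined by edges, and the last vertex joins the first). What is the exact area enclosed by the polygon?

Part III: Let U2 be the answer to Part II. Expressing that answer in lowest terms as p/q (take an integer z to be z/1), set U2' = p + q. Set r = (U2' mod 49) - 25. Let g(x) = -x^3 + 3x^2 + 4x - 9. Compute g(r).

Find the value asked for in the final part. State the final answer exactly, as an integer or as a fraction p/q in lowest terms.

-6729

Part I: total draws C(19,6) = 27132; favorable C(16,6) = 8008; P = 286/969; answer 286/969
Part II: U1 = 286/969; threaded value p + q = 1255; c = 10; cross terms: (-35*10 - -20*-17)=-690, (-20*31 - -37*10)=-250, (-37*-17 - -35*31)=1714; twice the area = |774| = 774; area = 387; answer 387
Part III: U2 = 387; threaded value p + q = 388; r = 20; -1*(20)^3 + 3*(20)^2 + 4*(20)^1 - 9 = (-8000) + (1200) + (80) + (-9) = -6729; answer -6729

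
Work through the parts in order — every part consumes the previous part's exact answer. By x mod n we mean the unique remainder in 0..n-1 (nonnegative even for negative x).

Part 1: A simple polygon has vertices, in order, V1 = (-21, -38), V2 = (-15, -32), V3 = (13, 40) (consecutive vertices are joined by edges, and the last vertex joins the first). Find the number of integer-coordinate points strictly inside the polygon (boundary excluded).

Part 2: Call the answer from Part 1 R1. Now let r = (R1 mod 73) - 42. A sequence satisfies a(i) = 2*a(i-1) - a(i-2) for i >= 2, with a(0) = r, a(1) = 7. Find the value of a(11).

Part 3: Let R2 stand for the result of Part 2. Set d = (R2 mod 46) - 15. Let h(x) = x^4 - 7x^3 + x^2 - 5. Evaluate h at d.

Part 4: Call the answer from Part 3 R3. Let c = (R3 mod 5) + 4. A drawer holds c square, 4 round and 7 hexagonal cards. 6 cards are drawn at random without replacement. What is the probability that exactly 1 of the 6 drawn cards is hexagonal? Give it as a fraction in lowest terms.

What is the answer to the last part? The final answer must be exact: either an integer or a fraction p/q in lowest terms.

63/572

Part 1: cross terms: (-21*-32 - -15*-38)=102, (-15*40 - 13*-32)=-184, (13*-38 - -21*40)=346; twice the area = |264| = 264; area = 132; boundary points = 6 + 4 + 2 = 12; strictly interior points = area - boundary/2 + 1 = 127; answer 127
Part 2: R1 = 127; r = 12; a(2) = 2*(7) - 1*(12) = 2; iterating: a(2)=2, a(3)=-3, a(4)=-8, a(5)=-13, a(6)=-18, a(7)=-23, a(8)=-28, a(9)=-33, a(10)=-38, a(11)=-43; answer -43
Part 3: R2 = -43; d = -12; 1*(-12)^4 - 7*(-12)^3 + 1*(-12)^2 - 5 = (20736) + (12096) + (144) + (-5) = 32971; answer 32971
Part 4: R3 = 32971; c = 5; total draws C(16,6) = 8008; favorable C(7,1)*C(9,5) = 882; P = 63/572; answer 63/572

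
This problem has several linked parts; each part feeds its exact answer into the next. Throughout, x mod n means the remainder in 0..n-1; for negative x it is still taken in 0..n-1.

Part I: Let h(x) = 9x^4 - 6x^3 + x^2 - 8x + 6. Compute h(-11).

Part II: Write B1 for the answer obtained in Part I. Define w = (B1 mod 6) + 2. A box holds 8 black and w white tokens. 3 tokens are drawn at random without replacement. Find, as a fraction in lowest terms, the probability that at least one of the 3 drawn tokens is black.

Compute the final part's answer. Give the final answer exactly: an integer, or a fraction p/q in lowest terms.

54/55

Part I: 9*(-11)^4 - 6*(-11)^3 + 1*(-11)^2 - 8*(-11)^1 + 6 = (131769) + (7986) + (121) + (88) + (6) = 139970; answer 139970
Part II: B1 = 139970; w = 4; total draws C(12,3) = 220; complement C(4,3) = 4; favorable 220 - 4 = 216; P = 54/55; answer 54/55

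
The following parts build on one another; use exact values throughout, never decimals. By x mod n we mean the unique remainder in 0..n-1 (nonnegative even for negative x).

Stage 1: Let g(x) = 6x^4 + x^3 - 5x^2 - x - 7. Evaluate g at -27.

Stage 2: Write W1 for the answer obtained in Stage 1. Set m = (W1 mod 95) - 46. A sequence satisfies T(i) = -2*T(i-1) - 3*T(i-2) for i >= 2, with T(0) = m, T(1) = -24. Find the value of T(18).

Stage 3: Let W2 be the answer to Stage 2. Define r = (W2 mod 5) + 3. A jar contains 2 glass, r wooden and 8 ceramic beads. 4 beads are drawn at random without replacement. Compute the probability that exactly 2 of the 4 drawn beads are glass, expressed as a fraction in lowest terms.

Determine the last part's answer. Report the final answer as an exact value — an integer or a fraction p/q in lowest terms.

3/68

Stage 1: 6*(-27)^4 + 1*(-27)^3 - 5*(-27)^2 - 1*(-27)^1 - 7 = (3188646) + (-19683) + (-3645) + (27) + (-7) = 3165338; answer 3165338
Stage 2: W1 = 3165338; m = -13; T(2) = -2*(-24) - 3*(-13) = 87; iterating: T(2)=87, T(3)=-102, T(4)=-57, T(5)=420, T(6)=-669, T(7)=78, T(8)=1851, T(9)=-3936, T(10)=2319, T(11)=7170, T(12)=-21297, T(13)=21084, T(14)=21723, T(15)=-106698, T(16)=148227, T(17)=23640, T(18)=-491961; answer -491961
Stage 3: W2 = -491961; r = 7; total draws C(17,4) = 2380; favorable C(2,2)*C(15,2) = 105; P = 3/68; answer 3/68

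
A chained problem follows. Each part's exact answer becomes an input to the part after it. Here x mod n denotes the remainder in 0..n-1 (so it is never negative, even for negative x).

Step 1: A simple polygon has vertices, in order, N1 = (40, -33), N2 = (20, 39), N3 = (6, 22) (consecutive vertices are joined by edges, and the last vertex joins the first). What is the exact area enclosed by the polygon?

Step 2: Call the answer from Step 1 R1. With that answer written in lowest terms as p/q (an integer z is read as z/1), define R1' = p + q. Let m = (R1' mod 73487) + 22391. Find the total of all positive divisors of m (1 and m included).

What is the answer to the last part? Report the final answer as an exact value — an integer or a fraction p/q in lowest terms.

36480

Step 1: cross terms: (40*39 - 20*-33)=2220, (20*22 - 6*39)=206, (6*-33 - 40*22)=-1078; twice the area = |1348| = 1348; area = 674; answer 674
Step 2: R1 = 674; threaded value p + q = 675; m = 23066; 23066 = 2 * 19 * 607; sigma = (1 + 2) * (1 + 19) * (1 + 607) = 3 * 20 * 608 = 36480; answer 36480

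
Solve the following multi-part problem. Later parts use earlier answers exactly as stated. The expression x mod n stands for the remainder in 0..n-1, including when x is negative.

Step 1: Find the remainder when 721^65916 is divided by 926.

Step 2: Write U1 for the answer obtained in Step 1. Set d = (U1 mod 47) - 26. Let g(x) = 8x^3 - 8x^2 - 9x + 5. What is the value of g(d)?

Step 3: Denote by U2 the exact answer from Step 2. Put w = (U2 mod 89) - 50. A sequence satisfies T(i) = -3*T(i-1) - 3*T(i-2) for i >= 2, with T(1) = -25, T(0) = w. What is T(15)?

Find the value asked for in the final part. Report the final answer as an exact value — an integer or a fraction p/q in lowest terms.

Step 1: squarings mod 926: 721^1=721, 721^2=355, 721^4=89, 721^8=513, 721^16=185, 721^32=889, 721^64=443, 721^128=863, 721^256=265, 721^512=775, 721^1024=577, 721^2048=495, 721^4096=561, 721^8192=807, 721^16384=271, 721^32768=287, 721^65536=881; 721^65916 = 721^4 * 721^8 * 721^16 * 721^32 * 721^64 * 721^256 * 721^65536 = 357 (mod 926); answer 357
Step 2: U1 = 357; d = 2; 8*(2)^3 - 8*(2)^2 - 9*(2)^1 + 5 = (64) + (-32) + (-18) + (5) = 19; answer 19
Step 3: U2 = 19; w = -31; T(2) = -3*(-25) - 3*(-31) = 168; iterating: T(2)=168, T(3)=-429, T(4)=783, T(5)=-1062, T(6)=837, T(7)=675, T(8)=-4536, T(9)=11583, T(10)=-21141, T(11)=28674, T(12)=-22599, T(13)=-18225, T(14)=122472, T(15)=-312741; answer -312741

-312741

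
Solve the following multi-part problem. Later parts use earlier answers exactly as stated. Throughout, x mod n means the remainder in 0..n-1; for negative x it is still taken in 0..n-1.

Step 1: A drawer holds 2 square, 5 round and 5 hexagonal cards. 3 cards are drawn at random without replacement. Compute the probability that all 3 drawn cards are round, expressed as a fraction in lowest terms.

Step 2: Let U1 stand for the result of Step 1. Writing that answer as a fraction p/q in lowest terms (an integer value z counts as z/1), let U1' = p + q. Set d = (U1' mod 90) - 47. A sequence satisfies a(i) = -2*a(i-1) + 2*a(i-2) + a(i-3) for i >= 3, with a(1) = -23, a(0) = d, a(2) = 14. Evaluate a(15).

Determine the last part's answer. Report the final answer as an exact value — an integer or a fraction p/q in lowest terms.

Step 1: total draws C(12,3) = 220; favorable C(5,3) = 10; P = 1/22; answer 1/22
Step 2: U1 = 1/22; threaded value p + q = 23; d = -24; a(3) = -2*(14) + 2*(-23) + 1*(-24) = -98; iterating: a(3)=-98, a(4)=201, a(5)=-584, a(6)=1472, a(7)=-3911, a(8)=10182, a(9)=-26714, a(10)=69881, a(11)=-183008, a(12)=479064, a(13)=-1254263, a(14)=3283646, a(15)=-8596754; answer -8596754

-8596754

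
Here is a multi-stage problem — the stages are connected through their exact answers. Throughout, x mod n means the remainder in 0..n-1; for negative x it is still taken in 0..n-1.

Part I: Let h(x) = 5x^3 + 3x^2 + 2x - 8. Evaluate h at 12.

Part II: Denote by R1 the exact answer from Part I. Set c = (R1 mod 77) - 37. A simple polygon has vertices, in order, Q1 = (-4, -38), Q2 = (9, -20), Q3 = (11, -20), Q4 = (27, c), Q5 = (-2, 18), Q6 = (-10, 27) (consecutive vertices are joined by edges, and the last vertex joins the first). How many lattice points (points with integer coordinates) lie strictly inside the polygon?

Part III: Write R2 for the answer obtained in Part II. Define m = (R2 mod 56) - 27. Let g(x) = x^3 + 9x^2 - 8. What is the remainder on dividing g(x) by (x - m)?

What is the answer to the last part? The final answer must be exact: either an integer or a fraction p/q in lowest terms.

Part I: 5*(12)^3 + 3*(12)^2 + 2*(12)^1 - 8 = (8640) + (432) + (24) + (-8) = 9088; answer 9088
Part II: R1 = 9088; c = -35; cross terms: (-4*-20 - 9*-38)=422, (9*-20 - 11*-20)=40, (11*-35 - 27*-20)=155, (27*18 - -2*-35)=416, (-2*27 - -10*18)=126, (-10*-38 - -4*27)=488; twice the area = |1647| = 1647; area = 1647/2; boundary points = 1 + 2 + 1 + 1 + 1 + 1 = 7; strictly interior points = area - boundary/2 + 1 = 821; answer 821
Part III: R2 = 821; m = 10; remainder = value at the root: 1*(10)^3 + 9*(10)^2 - 8 = (1000) + (900) + (-8) = 1892; answer 1892

1892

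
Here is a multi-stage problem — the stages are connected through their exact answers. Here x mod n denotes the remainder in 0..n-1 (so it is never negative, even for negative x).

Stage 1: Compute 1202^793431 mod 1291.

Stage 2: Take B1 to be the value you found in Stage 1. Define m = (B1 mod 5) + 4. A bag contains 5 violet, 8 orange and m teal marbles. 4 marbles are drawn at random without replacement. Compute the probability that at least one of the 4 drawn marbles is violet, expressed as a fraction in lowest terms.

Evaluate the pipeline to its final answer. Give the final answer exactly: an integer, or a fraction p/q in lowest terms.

232/323

Stage 1: squarings mod 1291: 1202^1=1202, 1202^2=175, 1202^4=932, 1202^8=1072, 1202^16=194, 1202^32=197, 1202^64=79, 1202^128=1077, 1202^256=611, 1202^512=222, 1202^1024=226, 1202^2048=727, 1202^4096=510, 1202^8192=609, 1202^16384=364, 1202^32768=814, 1202^65536=313, 1202^131072=1144, 1202^262144=953, 1202^524288=636; 1202^793431 = 1202^1 * 1202^2 * 1202^4 * 1202^16 * 1202^64 * 1202^256 * 1202^512 * 1202^2048 * 1202^4096 * 1202^262144 * 1202^524288 = 573 (mod 1291); answer 573
Stage 2: B1 = 573; m = 7; total draws C(20,4) = 4845; complement C(15,4) = 1365; favorable 4845 - 1365 = 3480; P = 232/323; answer 232/323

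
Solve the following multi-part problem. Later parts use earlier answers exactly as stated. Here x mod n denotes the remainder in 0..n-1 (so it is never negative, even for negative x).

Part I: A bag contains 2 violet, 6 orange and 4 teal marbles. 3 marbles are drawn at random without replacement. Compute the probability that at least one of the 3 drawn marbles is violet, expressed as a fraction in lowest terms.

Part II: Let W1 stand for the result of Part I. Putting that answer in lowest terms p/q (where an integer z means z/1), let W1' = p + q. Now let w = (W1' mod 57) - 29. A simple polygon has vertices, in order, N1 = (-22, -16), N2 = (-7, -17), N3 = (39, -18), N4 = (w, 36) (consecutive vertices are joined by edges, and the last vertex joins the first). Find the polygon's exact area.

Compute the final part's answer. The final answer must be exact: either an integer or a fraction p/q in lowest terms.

3221/2

Part I: total draws C(12,3) = 220; complement C(10,3) = 120; favorable 220 - 120 = 100; P = 5/11; answer 5/11
Part II: W1 = 5/11; threaded value p + q = 16; w = -13; cross terms: (-22*-17 - -7*-16)=262, (-7*-18 - 39*-17)=789, (39*36 - -13*-18)=1170, (-13*-16 - -22*36)=1000; twice the area = |3221| = 3221; area = 3221/2; answer 3221/2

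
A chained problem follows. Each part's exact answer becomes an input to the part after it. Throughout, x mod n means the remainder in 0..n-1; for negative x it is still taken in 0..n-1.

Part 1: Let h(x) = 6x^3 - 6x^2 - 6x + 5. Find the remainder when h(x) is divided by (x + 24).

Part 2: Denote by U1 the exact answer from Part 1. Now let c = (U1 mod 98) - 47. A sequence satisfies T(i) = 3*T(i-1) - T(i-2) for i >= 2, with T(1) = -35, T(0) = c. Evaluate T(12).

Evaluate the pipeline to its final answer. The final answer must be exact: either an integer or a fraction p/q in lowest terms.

Part 1: remainder = value at the root: 6*(-24)^3 - 6*(-24)^2 - 6*(-24)^1 + 5 = (-82944) + (-3456) + (144) + (5) = -86251; answer -86251
Part 2: U1 = -86251; c = 40; T(2) = 3*(-35) - 1*(40) = -145; iterating: T(2)=-145, T(3)=-400, T(4)=-1055, T(5)=-2765, T(6)=-7240, T(7)=-18955, T(8)=-49625, T(9)=-129920, T(10)=-340135, T(11)=-890485, T(12)=-2331320; answer -2331320

-2331320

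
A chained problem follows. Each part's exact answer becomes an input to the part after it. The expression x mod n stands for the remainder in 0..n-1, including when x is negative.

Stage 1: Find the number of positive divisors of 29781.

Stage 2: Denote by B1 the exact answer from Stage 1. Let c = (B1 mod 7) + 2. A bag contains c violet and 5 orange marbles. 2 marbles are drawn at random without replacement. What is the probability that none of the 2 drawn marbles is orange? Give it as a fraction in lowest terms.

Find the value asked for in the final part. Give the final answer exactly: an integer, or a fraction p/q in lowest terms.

Stage 1: 29781 = 3^3 * 1103; number of divisors = (3+1) * (1+1) = 8; answer 8
Stage 2: B1 = 8; c = 3; total draws C(8,2) = 28; favorable C(3,2) = 3; P = 3/28; answer 3/28

3/28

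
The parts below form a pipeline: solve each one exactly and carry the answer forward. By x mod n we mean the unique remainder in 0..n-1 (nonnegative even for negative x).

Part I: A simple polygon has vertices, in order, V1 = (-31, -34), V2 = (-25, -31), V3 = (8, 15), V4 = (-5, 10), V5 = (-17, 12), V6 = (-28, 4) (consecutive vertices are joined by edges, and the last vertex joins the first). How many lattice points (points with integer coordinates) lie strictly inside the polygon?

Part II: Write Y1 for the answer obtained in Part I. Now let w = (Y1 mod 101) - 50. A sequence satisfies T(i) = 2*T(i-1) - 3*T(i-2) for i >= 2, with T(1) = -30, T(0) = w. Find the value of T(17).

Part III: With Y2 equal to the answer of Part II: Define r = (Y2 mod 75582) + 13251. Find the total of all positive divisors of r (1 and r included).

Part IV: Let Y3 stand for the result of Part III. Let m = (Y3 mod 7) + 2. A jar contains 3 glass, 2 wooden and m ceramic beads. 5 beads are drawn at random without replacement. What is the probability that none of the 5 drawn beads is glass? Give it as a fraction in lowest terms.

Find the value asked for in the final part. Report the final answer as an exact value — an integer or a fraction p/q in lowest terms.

1/12

Part I: cross terms: (-31*-31 - -25*-34)=111, (-25*15 - 8*-31)=-127, (8*10 - -5*15)=155, (-5*12 - -17*10)=110, (-17*4 - -28*12)=268, (-28*-34 - -31*4)=1076; twice the area = |1593| = 1593; area = 1593/2; boundary points = 3 + 1 + 1 + 2 + 1 + 1 = 9; strictly interior points = area - boundary/2 + 1 = 793; answer 793
Part II: Y1 = 793; w = 36; T(2) = 2*(-30) - 3*(36) = -168; iterating: T(2)=-168, T(3)=-246, T(4)=12, T(5)=762, T(6)=1488, T(7)=690, T(8)=-3084, T(9)=-8238, T(10)=-7224, T(11)=10266, T(12)=42204, T(13)=53610, T(14)=-19392, T(15)=-199614, T(16)=-341052, T(17)=-83262; answer -83262
Part III: Y2 = -83262; r = 81153; 81153 = 3^2 * 71 * 127; sigma = (1 + 3 + 9) * (1 + 71) * (1 + 127) = 13 * 72 * 128 = 119808; answer 119808
Part IV: Y3 = 119808; m = 5; total draws C(10,5) = 252; favorable C(7,5) = 21; P = 1/12; answer 1/12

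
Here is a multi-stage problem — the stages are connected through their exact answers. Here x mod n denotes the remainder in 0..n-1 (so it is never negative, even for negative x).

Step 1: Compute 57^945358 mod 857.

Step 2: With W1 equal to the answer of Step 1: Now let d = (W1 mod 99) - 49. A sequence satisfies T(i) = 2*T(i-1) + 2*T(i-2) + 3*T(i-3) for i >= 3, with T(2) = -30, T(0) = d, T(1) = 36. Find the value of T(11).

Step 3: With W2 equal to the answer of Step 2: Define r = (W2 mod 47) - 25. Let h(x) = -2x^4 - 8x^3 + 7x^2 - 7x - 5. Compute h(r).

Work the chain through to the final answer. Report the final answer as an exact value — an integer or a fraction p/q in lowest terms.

-6665

Step 1: squarings mod 857: 57^1=57, 57^2=678, 57^4=332, 57^8=528, 57^16=259, 57^32=235, 57^64=377, 57^128=724, 57^256=549, 57^512=594, 57^1024=609, 57^2048=657, 57^4096=578, 57^8192=711, 57^16384=748, 57^32768=740, 57^65536=834, 57^131072=529, 57^262144=459, 57^524288=716; 57^945358 = 57^2 * 57^4 * 57^8 * 57^64 * 57^128 * 57^1024 * 57^2048 * 57^8192 * 57^16384 * 57^131072 * 57^262144 * 57^524288 = 748 (mod 857); answer 748
Step 2: W1 = 748; d = 6; T(3) = 2*(-30) + 2*(36) + 3*(6) = 30; iterating: T(3)=30, T(4)=108, T(5)=186, T(6)=678, T(7)=2052, T(8)=6018, T(9)=18174, T(10)=54540, T(11)=163482; answer 163482
Step 3: W2 = 163482; r = -9; -2*(-9)^4 - 8*(-9)^3 + 7*(-9)^2 - 7*(-9)^1 - 5 = (-13122) + (5832) + (567) + (63) + (-5) = -6665; answer -6665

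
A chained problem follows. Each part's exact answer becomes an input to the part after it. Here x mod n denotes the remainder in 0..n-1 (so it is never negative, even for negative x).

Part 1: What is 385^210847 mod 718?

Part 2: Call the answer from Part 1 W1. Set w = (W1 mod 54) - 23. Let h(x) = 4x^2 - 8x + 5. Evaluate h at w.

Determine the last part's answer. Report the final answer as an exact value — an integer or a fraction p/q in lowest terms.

197

Part 1: squarings mod 718: 385^1=385, 385^2=317, 385^4=687, 385^8=243, 385^16=173, 385^32=491, 385^64=551, 385^128=605, 385^256=563, 385^512=331, 385^1024=425, 385^2048=407, 385^4096=509, 385^8192=601, 385^16384=47, 385^32768=55, 385^65536=153, 385^131072=433; 385^210847 = 385^1 * 385^2 * 385^4 * 385^8 * 385^16 * 385^128 * 385^256 * 385^512 * 385^1024 * 385^4096 * 385^8192 * 385^65536 * 385^131072 = 355 (mod 718); answer 355
Part 2: W1 = 355; w = 8; 4*(8)^2 - 8*(8)^1 + 5 = (256) + (-64) + (5) = 197; answer 197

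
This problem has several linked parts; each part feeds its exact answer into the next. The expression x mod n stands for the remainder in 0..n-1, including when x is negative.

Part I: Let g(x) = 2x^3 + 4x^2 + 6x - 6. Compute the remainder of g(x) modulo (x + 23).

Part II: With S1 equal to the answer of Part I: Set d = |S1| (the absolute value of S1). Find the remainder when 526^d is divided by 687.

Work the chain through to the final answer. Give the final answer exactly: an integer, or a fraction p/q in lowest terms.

Part I: remainder = value at the root: 2*(-23)^3 + 4*(-23)^2 + 6*(-23)^1 - 6 = (-24334) + (2116) + (-138) + (-6) = -22362; answer -22362
Part II: S1 = -22362; d = 22362; squarings mod 687: 526^1=526, 526^2=502, 526^4=562, 526^8=511, 526^16=61, 526^32=286, 526^64=43, 526^128=475, 526^256=289, 526^512=394, 526^1024=661, 526^2048=676, 526^4096=121, 526^8192=214, 526^16384=454; 526^22362 = 526^2 * 526^8 * 526^16 * 526^64 * 526^256 * 526^512 * 526^1024 * 526^4096 * 526^16384 = 394 (mod 687); answer 394

394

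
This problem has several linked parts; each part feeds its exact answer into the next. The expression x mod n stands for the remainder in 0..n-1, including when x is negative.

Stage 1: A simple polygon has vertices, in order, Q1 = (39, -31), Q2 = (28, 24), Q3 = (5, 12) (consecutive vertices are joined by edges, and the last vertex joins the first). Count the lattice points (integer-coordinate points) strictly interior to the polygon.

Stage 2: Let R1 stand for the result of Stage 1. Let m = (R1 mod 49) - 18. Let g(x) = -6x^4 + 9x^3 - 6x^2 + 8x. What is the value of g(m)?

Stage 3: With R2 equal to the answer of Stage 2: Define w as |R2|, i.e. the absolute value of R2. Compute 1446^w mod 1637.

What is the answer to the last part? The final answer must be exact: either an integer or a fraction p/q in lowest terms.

1117

Stage 1: cross terms: (39*24 - 28*-31)=1804, (28*12 - 5*24)=216, (5*-31 - 39*12)=-623; twice the area = |1397| = 1397; area = 1397/2; boundary points = 11 + 1 + 1 = 13; strictly interior points = area - boundary/2 + 1 = 693; answer 693
Stage 2: R1 = 693; m = -11; -6*(-11)^4 + 9*(-11)^3 - 6*(-11)^2 + 8*(-11)^1 = (-87846) + (-11979) + (-726) + (-88) = -100639; answer -100639
Stage 3: R2 = -100639; w = 100639; squarings mod 1637: 1446^1=1446, 1446^2=467, 1446^4=368, 1446^8=1190, 1446^16=95, 1446^32=840, 1446^64=53, 1446^128=1172, 1446^256=141, 1446^512=237, 1446^1024=511, 1446^2048=838, 1446^4096=1608, 1446^8192=841, 1446^16384=97, 1446^32768=1224, 1446^65536=321; 1446^100639 = 1446^1 * 1446^2 * 1446^4 * 1446^8 * 1446^16 * 1446^256 * 1446^2048 * 1446^32768 * 1446^65536 = 1117 (mod 1637); answer 1117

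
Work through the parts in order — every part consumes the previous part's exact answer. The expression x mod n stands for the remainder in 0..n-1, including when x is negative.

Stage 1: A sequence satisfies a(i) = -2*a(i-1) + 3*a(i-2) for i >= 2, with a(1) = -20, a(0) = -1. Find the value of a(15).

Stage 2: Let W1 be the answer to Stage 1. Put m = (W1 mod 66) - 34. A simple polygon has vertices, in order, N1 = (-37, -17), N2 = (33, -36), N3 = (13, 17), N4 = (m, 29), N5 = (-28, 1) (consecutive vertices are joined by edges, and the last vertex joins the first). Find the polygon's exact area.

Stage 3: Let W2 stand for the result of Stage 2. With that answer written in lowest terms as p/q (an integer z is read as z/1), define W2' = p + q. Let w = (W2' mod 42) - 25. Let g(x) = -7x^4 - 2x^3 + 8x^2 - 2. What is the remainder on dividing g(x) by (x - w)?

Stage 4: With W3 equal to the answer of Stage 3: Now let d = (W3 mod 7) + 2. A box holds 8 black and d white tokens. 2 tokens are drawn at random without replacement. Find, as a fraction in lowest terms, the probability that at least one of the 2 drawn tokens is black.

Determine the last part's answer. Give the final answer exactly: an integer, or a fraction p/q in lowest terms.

Stage 1: a(2) = -2*(-20) + 3*(-1) = 37; iterating: a(2)=37, a(3)=-134, a(4)=379, a(5)=-1160, a(6)=3457, a(7)=-10394, a(8)=31159, a(9)=-93500, a(10)=280477, a(11)=-841454, a(12)=2524339, a(13)=-7573040, a(14)=22719097, a(15)=-68157314; answer -68157314
Stage 2: W1 = -68157314; m = -6; cross terms: (-37*-36 - 33*-17)=1893, (33*17 - 13*-36)=1029, (13*29 - -6*17)=479, (-6*1 - -28*29)=806, (-28*-17 - -37*1)=513; twice the area = |4720| = 4720; area = 2360; answer 2360
Stage 3: W2 = 2360; threaded value p + q = 2361; w = -16; remainder = value at the root: -7*(-16)^4 - 2*(-16)^3 + 8*(-16)^2 - 2 = (-458752) + (8192) + (2048) + (-2) = -448514; answer -448514
Stage 4: W3 = -448514; d = 6; total draws C(14,2) = 91; complement C(6,2) = 15; favorable 91 - 15 = 76; P = 76/91; answer 76/91

76/91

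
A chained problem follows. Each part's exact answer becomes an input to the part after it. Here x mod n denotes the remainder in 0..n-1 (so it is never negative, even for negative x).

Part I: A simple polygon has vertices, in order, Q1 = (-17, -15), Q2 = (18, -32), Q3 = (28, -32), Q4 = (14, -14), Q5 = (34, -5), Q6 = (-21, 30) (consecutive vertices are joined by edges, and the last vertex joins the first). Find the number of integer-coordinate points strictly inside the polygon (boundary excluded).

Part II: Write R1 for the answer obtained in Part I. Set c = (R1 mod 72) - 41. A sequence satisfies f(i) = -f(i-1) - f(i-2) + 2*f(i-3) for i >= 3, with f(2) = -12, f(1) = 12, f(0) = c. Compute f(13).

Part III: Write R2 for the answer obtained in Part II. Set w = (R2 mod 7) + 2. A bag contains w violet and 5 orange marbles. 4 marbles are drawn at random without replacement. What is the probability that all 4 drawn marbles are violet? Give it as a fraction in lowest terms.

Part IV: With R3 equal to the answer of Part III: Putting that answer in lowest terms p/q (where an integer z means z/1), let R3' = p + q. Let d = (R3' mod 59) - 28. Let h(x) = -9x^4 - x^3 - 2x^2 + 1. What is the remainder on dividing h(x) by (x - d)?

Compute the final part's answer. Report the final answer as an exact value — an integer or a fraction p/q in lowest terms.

-133341

Part I: cross terms: (-17*-32 - 18*-15)=814, (18*-32 - 28*-32)=320, (28*-14 - 14*-32)=56, (14*-5 - 34*-14)=406, (34*30 - -21*-5)=915, (-21*-15 - -17*30)=825; twice the area = |3336| = 3336; area = 1668; boundary points = 1 + 10 + 2 + 1 + 5 + 1 = 20; strictly interior points = area - boundary/2 + 1 = 1659; answer 1659
Part II: R1 = 1659; c = -38; f(3) = -1*(-12) - 1*(12) + 2*(-38) = -76; iterating: f(3)=-76, f(4)=112, f(5)=-60, f(6)=-204, f(7)=488, f(8)=-404, f(9)=-492, f(10)=1872, f(11)=-2188, f(12)=-668, f(13)=6600; answer 6600
Part III: R2 = 6600; w = 8; total draws C(13,4) = 715; favorable C(8,4) = 70; P = 14/143; answer 14/143
Part IV: R3 = 14/143; threaded value p + q = 157; d = 11; remainder = value at the root: -9*(11)^4 - 1*(11)^3 - 2*(11)^2 + 1 = (-131769) + (-1331) + (-242) + (1) = -133341; answer -133341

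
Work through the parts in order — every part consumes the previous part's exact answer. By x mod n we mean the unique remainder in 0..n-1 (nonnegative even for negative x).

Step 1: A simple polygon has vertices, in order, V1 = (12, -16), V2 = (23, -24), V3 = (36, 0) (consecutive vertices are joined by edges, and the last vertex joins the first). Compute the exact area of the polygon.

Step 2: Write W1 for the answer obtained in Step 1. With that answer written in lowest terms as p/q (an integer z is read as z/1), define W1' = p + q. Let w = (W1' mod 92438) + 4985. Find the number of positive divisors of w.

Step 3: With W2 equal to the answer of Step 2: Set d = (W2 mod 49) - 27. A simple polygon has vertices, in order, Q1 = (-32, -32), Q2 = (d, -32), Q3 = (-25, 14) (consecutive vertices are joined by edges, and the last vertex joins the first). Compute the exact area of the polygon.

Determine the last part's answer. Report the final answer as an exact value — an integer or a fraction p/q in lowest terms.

Step 1: cross terms: (12*-24 - 23*-16)=80, (23*0 - 36*-24)=864, (36*-16 - 12*0)=-576; twice the area = |368| = 368; area = 184; answer 184
Step 2: W1 = 184; threaded value p + q = 185; w = 5170; 5170 = 2 * 5 * 11 * 47; number of divisors = (1+1) * (1+1) * (1+1) * (1+1) = 16; answer 16
Step 3: W2 = 16; d = -11; cross terms: (-32*-32 - -11*-32)=672, (-11*14 - -25*-32)=-954, (-25*-32 - -32*14)=1248; twice the area = |966| = 966; area = 483; answer 483

483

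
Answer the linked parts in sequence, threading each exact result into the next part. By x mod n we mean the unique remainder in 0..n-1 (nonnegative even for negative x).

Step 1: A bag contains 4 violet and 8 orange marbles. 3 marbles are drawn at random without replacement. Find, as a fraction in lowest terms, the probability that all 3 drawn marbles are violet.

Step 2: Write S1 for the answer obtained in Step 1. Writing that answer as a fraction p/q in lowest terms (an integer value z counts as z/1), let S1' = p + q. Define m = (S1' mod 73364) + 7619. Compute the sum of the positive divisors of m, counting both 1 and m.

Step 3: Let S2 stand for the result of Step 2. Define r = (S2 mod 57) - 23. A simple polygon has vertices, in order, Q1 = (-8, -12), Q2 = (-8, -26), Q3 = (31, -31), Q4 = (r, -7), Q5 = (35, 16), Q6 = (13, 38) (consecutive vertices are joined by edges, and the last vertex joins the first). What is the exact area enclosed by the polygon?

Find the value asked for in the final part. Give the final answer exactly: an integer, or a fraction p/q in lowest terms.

1373

Step 1: total draws C(12,3) = 220; favorable C(4,3) = 4; P = 1/55; answer 1/55
Step 2: S1 = 1/55; threaded value p + q = 56; m = 7675; 7675 = 5^2 * 307; sigma = (1 + 5 + 25) * (1 + 307) = 31 * 308 = 9548; answer 9548
Step 3: S2 = 9548; r = 6; cross terms: (-8*-26 - -8*-12)=112, (-8*-31 - 31*-26)=1054, (31*-7 - 6*-31)=-31, (6*16 - 35*-7)=341, (35*38 - 13*16)=1122, (13*-12 - -8*38)=148; twice the area = |2746| = 2746; area = 1373; answer 1373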